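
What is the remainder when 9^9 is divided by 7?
Using Fermat: 9^{6} ≡ 1 (mod 7). 9 ≡ 3 (mod 6). So 9^{9} ≡ 9^{3} ≡ 1 (mod 7)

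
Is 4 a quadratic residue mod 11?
By Euler's criterion: 4^{5} ≡ 1 (mod 11). Since this equals 1, 4 is a QR.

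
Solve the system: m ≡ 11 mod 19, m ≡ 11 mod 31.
M = 19 × 31 = 589. M₁ = 31, y₁ ≡ 8 mod 19. M₂ = 19, y₂ ≡ 18 mod 31. m = 11×31×8 + 11×19×18 ≡ 11 mod 589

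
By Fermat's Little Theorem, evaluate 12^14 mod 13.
By Fermat: 12^{12} ≡ 1 (mod 13). So 12^{14} = 12^{12} · 12^{2} ≡ 12^{2} ≡ 1 (mod 13)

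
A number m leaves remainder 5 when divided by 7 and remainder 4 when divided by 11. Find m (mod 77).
M = 7 × 11 = 77. M₁ = 11, y₁ ≡ 2 (mod 7). M₂ = 7, y₂ ≡ 8 (mod 11). m = 5×11×2 + 4×7×8 ≡ 26 (mod 77)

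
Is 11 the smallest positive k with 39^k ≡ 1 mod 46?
Powers of 39 mod 46: 39^1≡39, 39^2≡3, 39^3≡25, 39^4≡9, 39^5≡29, 39^6≡27, 39^7≡41, 39^8≡35, 39^9≡31, 39^10≡13, 39^11≡1. First k with 39^k≡1 is k=11. Yes, ord_46(39) = 11.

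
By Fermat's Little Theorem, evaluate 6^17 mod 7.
By Fermat: 6^{6} ≡ 1 (mod 7). 17 = 2×6 + 5. So 6^{17} ≡ 6^{5} ≡ 6 (mod 7)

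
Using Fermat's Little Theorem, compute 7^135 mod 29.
By Fermat: 7^{28} ≡ 1 mod 29. 135 = 4×28 + 23. So 7^{135} ≡ 7^{23} ≡ 20 mod 29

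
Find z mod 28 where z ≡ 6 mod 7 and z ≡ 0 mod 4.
M = 7 × 4 = 28. M₁ = 4, y₁ ≡ 2 mod 7. M₂ = 7, y₂ ≡ 3 mod 4. z = 6×4×2 + 0×7×3 ≡ 20 mod 28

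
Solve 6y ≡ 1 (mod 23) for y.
Since 23 is prime, by Fermat 6^(-1) ≡ 6^{21} ≡ 4 (mod 23). Verify: 6 × 4 = 24 ≡ 1 (mod 23)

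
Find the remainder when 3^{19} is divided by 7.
By Fermat: 3^{6} ≡ 1 mod 7. 19 = 3×6 + 1. So 3^{19} ≡ 3^{1} ≡ 3 mod 7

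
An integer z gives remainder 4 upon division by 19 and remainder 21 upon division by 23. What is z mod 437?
M = 19 × 23 = 437. M₁ = 23, y₁ ≡ 5 mod 19. M₂ = 19, y₂ ≡ 17 mod 23. z = 4×23×5 + 21×19×17 ≡ 251 mod 437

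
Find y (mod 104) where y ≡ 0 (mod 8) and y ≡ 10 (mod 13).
M = 8 × 13 = 104. M₁ = 13, y₁ ≡ 5 (mod 8). M₂ = 8, y₂ ≡ 5 (mod 13). y = 0×13×5 + 10×8×5 ≡ 88 (mod 104)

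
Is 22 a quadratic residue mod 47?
By Euler's criterion: 22^{23} ≡ 46 (mod 47). Since this equals -1 (≡ 46), 22 is not a QR.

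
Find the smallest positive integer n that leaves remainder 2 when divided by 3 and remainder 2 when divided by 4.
M = 3 × 4 = 12. M₁ = 4, y₁ ≡ 1 mod 3. M₂ = 3, y₂ ≡ 3 mod 4. n = 2×4×1 + 2×3×3 ≡ 2 mod 12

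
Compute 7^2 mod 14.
7^{2} = 49 ≡ 7 (mod 14)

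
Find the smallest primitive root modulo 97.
g = 5. Powers: [5, 25, 28, 43, 21, 8, 40, ...] generates all 96 non-zero residues.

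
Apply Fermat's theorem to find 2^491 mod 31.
By Fermat: 2^{30} ≡ 1 mod 31. 491 ≡ 11 mod 30. So 2^{491} ≡ 2^{11} ≡ 2 mod 31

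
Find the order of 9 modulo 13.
Powers of 9 mod 13: 9^1≡9, 9^2≡3, 9^3≡1. Order = 3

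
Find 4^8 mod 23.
By repeated squaring mod 23: 4^{1}≡4, 4^{2}≡16, 4^{4}≡3, 4^{8}≡9. So 4^{8} ≡ 9 mod 23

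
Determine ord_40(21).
Powers of 21 mod 40: 21^1≡21, 21^2≡1. ord_40(21) = 2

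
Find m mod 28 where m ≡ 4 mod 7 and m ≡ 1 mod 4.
M = 7 × 4 = 28. M₁ = 4, y₁ ≡ 2 mod 7. M₂ = 7, y₂ ≡ 3 mod 4. m = 4×4×2 + 1×7×3 ≡ 25 mod 28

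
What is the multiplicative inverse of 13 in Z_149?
Since 149 is prime, by Fermat 13^(-1) ≡ 13^{147} ≡ 23 mod 149. Verify: 13 × 23 = 299 ≡ 1 mod 149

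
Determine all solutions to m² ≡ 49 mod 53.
The square roots of 49 mod 53 are 46 and 7. Verify: 46² = 2116 ≡ 49 mod 53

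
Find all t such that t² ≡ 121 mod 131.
The square roots of 121 mod 131 are 11 and 120. Verify: 11² = 121 ≡ 121 mod 131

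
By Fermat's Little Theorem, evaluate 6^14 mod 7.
By Fermat: 6^{6} ≡ 1 mod 7. 14 = 2×6 + 2. So 6^{14} ≡ 6^{2} ≡ 1 mod 7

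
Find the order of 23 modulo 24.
Powers of 23 mod 24: 23^1≡23, 23^2≡1. ord_24(23) = 2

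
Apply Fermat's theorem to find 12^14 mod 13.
By Fermat: 12^{12} ≡ 1 mod 13. So 12^{14} = 12^{12} · 12^{2} ≡ 12^{2} ≡ 1 mod 13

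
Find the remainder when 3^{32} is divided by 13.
By Fermat: 3^{12} ≡ 1 (mod 13). 32 = 2×12 + 8. So 3^{32} ≡ 3^{8} ≡ 9 (mod 13)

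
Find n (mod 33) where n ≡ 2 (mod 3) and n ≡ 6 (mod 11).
M = 3 × 11 = 33. M₁ = 11, y₁ ≡ 2 (mod 3). M₂ = 3, y₂ ≡ 4 (mod 11). n = 2×11×2 + 6×3×4 ≡ 17 (mod 33)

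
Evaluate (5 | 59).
(5/59) = 5^{29} mod 59 = 1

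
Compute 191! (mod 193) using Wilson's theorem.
(192)! = (191)! × (192) ≡ -1 (mod 193). So (191)! ≡ -1 × (192)^(-1) ≡ (-1)×(-1) = 1 (mod 193)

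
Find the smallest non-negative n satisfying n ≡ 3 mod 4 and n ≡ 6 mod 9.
M = 4 × 9 = 36. M₁ = 9, y₁ ≡ 1 mod 4. M₂ = 4, y₂ ≡ 7 mod 9. n = 3×9×1 + 6×4×7 ≡ 15 mod 36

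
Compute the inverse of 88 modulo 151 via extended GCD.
Extended GCD: 88(-12) + 151(7) = 1. So 88^(-1) ≡ -12 ≡ 139 mod 151. Verify: 88 × 139 = 12232 ≡ 1 mod 151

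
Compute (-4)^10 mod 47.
By repeated squaring (mod 47): (-4)^{1}≡43, (-4)^{2}≡16, (-4)^{4}≡21, (-4)^{8}≡18. Then (-4)^{10} = (-4)^{8+2} ≡ 18 × 16 ≡ 6 (mod 47)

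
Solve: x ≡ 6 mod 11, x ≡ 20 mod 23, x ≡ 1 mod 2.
M = 11 × 23 × 2 = 506. M₁ = 46, y₁ ≡ 6 mod 11. M₂ = 22, y₂ ≡ 22 mod 23. M₃ = 253, y₃ ≡ 1 mod 2. x = 6×46×6 + 20×22×22 + 1×253×1 ≡ 457 mod 506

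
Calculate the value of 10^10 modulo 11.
Using Fermat: 10^{10} ≡ 1 mod 11. 10 ≡ 0 mod 10. So 10^{10} ≡ 10^{0} ≡ 1 mod 11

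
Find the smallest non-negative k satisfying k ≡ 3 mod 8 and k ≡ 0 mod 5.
M = 8 × 5 = 40. M₁ = 5, y₁ ≡ 5 mod 8. M₂ = 8, y₂ ≡ 2 mod 5. k = 3×5×5 + 0×8×2 ≡ 35 mod 40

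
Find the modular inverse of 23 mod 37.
Since 37 is prime, by Fermat 23^(-1) ≡ 23^{35} ≡ 29 mod 37. Verify: 23 × 29 = 667 ≡ 1 mod 37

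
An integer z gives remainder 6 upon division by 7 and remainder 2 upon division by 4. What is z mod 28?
M = 7 × 4 = 28. M₁ = 4, y₁ ≡ 2 mod 7. M₂ = 7, y₂ ≡ 3 mod 4. z = 6×4×2 + 2×7×3 ≡ 6 mod 28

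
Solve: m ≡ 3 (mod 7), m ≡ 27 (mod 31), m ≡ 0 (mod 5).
M = 7 × 31 × 5 = 1085. M₁ = 155, y₁ ≡ 1 (mod 7). M₂ = 35, y₂ ≡ 8 (mod 31). M₃ = 217, y₃ ≡ 3 (mod 5). m = 3×155×1 + 27×35×8 + 0×217×3 ≡ 430 (mod 1085)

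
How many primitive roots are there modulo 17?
Number of primitive roots mod 17 = φ(p-1) = φ(16) = 8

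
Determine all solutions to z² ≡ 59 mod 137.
The square roots of 59 mod 137 are 123 and 14. Verify: 123² = 15129 ≡ 59 mod 137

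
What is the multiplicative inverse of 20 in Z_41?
Since 41 is prime, by Fermat 20^(-1) ≡ 20^{39} ≡ 39 mod 41. Verify: 20 × 39 = 780 ≡ 1 mod 41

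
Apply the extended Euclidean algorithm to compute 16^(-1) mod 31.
Extended GCD: 16(2) + 31(-1) = 1. So 16^(-1) ≡ 2 (mod 31). Verify: 16 × 2 = 32 ≡ 1 (mod 31)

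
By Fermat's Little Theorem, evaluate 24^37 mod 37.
By Fermat: 24^{36} ≡ 1 mod 37. So 24^{37} = 24^{36} · 24^{1} ≡ 24^{1} ≡ 24 mod 37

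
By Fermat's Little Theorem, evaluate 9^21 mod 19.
By Fermat: 9^{18} ≡ 1 (mod 19). So 9^{21} = 9^{18} · 9^{3} ≡ 9^{3} ≡ 7 (mod 19)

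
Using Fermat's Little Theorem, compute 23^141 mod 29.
By Fermat: 23^{28} ≡ 1 mod 29. 141 = 5×28 + 1. So 23^{141} ≡ 23^{1} ≡ 23 mod 29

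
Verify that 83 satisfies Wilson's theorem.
(82)! mod 83 = 82. Since this equals -1 mod 83, Wilson confirms 83 is prime.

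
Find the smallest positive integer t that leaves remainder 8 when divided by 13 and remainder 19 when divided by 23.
M = 13 × 23 = 299. M₁ = 23, y₁ ≡ 4 mod 13. M₂ = 13, y₂ ≡ 16 mod 23. t = 8×23×4 + 19×13×16 ≡ 203 mod 299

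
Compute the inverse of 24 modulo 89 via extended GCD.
Extended GCD: 24(26) + 89(-7) = 1. So 24^(-1) ≡ 26 mod 89. Verify: 24 × 26 = 624 ≡ 1 mod 89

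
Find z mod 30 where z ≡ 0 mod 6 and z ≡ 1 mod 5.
M = 6 × 5 = 30. M₁ = 5, y₁ ≡ 5 mod 6. M₂ = 6, y₂ ≡ 1 mod 5. z = 0×5×5 + 1×6×1 ≡ 6 mod 30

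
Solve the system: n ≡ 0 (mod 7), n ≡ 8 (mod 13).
M = 7 × 13 = 91. M₁ = 13, y₁ ≡ 6 (mod 7). M₂ = 7, y₂ ≡ 2 (mod 13). n = 0×13×6 + 8×7×2 ≡ 21 (mod 91)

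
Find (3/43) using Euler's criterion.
(3/43) = 3^{21} mod 43 = -1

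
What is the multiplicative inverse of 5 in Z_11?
Since 11 is prime, by Fermat 5^(-1) ≡ 5^{9} ≡ 9 mod 11. Verify: 5 × 9 = 45 ≡ 1 mod 11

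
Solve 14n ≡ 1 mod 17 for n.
Since 17 is prime, by Fermat 14^(-1) ≡ 14^{15} ≡ 11 mod 17. Verify: 14 × 11 = 154 ≡ 1 mod 17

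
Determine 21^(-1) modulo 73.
Since 73 is prime, by Fermat 21^(-1) ≡ 21^{71} ≡ 7 mod 73. Verify: 21 × 7 = 147 ≡ 1 mod 73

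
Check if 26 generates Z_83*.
26^{41} ≡ 1 mod 83 and 41 < 82, so ord_83(26) = 41 ≠ 82 and 26 is not a primitive root.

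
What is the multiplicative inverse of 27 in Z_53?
Since 53 is prime, by Fermat 27^(-1) ≡ 27^{51} ≡ 2 mod 53. Verify: 27 × 2 = 54 ≡ 1 mod 53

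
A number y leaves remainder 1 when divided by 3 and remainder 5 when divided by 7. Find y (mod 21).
M = 3 × 7 = 21. M₁ = 7, y₁ ≡ 1 (mod 3). M₂ = 3, y₂ ≡ 5 (mod 7). y = 1×7×1 + 5×3×5 ≡ 19 (mod 21)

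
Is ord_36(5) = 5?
Powers of 5 mod 36: 5^1≡5, 5^2≡25, 5^3≡17, 5^4≡13, 5^5≡29, 5^6≡1. 5^5≡29≢1, so ord ≠ 5. No, the actual order is 6.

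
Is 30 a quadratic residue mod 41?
By Euler's criterion: 30^{20} ≡ 40 (mod 41). Since this equals -1 (≡ 40), 30 is not a QR.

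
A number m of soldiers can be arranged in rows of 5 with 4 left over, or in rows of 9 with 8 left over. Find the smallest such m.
M = 5 × 9 = 45. M₁ = 9, y₁ ≡ 4 (mod 5). M₂ = 5, y₂ ≡ 2 (mod 9). m = 4×9×4 + 8×5×2 ≡ 44 (mod 45)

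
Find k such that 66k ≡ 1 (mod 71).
Since 71 is prime, by Fermat 66^(-1) ≡ 66^{69} ≡ 14 (mod 71). Verify: 66 × 14 = 924 ≡ 1 (mod 71)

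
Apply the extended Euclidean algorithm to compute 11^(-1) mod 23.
Extended GCD: 11(-2) + 23(1) = 1. So 11^(-1) ≡ -2 ≡ 21 mod 23. Verify: 11 × 21 = 231 ≡ 1 mod 23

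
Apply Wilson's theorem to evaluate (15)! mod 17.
(16)! = (15)! × (16) ≡ -1 (mod 17). So (15)! ≡ -1 × (16)^(-1) ≡ (-1)×(-1) = 1 (mod 17)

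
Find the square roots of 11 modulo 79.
The square roots of 11 mod 79 are 13 and 66. Verify: 13² = 169 ≡ 11 mod 79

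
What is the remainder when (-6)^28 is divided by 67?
By repeated squaring mod 67: (-6)^{1}≡61, (-6)^{2}≡36, (-6)^{4}≡23, (-6)^{8}≡60, (-6)^{16}≡49. Then (-6)^{28} = (-6)^{16+8+4} ≡ 49 × 60 × 23 ≡ 17 mod 67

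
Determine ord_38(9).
Powers of 9 mod 38: 9^1≡9, 9^2≡5, 9^3≡7, 9^4≡25, 9^5≡35, 9^6≡11, 9^7≡23, 9^8≡17, 9^9≡1. ord_38(9) = 9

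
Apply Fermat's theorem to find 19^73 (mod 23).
By Fermat: 19^{22} ≡ 1 (mod 23). 73 = 3×22 + 7. So 19^{73} ≡ 19^{7} ≡ 15 (mod 23)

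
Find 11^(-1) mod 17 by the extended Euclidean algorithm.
Extended GCD: 11(-3) + 17(2) = 1. So 11^(-1) ≡ -3 ≡ 14 mod 17. Verify: 11 × 14 = 154 ≡ 1 mod 17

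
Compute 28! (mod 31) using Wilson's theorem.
(30)! = (28)! × (29) × (30) ≡ -1 (mod 31). So (28)! ≡ -1 × [(30)(29)]^(-1) ≡ 15 (mod 31)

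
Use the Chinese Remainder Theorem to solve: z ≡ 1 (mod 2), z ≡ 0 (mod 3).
M = 2 × 3 = 6. M₁ = 3, y₁ ≡ 1 (mod 2). M₂ = 2, y₂ ≡ 2 (mod 3). z = 1×3×1 + 0×2×2 ≡ 3 (mod 6)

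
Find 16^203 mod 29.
Using Fermat: 16^{28} ≡ 1 mod 29. 203 ≡ 7 mod 28. So 16^{203} ≡ 16^{7} ≡ 1 mod 29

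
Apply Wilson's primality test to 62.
(61)! mod 62 = 0. Since 0 ≢ -1 mod 62, 62 is not prime.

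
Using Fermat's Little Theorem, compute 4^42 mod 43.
By Fermat's Little Theorem, 4^{42} ≡ 1 mod 43 since 43 is prime and gcd(4, 43) = 1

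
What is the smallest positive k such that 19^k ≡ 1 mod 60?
Powers of 19 mod 60: 19^1≡19, 19^2≡1. So the order of 19 is 2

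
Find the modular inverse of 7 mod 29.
Since 29 is prime, by Fermat 7^(-1) ≡ 7^{27} ≡ 25 (mod 29). Verify: 7 × 25 = 175 ≡ 1 (mod 29)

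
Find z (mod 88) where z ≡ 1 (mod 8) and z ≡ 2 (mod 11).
M = 8 × 11 = 88. M₁ = 11, y₁ ≡ 3 (mod 8). M₂ = 8, y₂ ≡ 7 (mod 11). z = 1×11×3 + 2×8×7 ≡ 57 (mod 88)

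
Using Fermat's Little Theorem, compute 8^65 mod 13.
By Fermat: 8^{12} ≡ 1 mod 13. 65 = 5×12 + 5. So 8^{65} ≡ 8^{5} ≡ 8 mod 13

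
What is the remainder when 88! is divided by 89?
By Wilson's theorem, (88)! ≡ -1 ≡ 88 (mod 89)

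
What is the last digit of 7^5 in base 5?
Using Fermat: 7^{4} ≡ 1 (mod 5). 5 ≡ 1 (mod 4). So 7^{5} ≡ 7^{1} ≡ 2 (mod 5)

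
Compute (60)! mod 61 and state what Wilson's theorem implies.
(60)! mod 61 = 60. Since this equals -1 mod 61, Wilson confirms 61 is prime.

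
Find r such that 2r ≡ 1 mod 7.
Since 7 is prime, by Fermat 2^(-1) ≡ 2^{5} ≡ 4 mod 7. Verify: 2 × 4 = 8 ≡ 1 mod 7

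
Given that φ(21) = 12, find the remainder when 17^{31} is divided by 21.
By Euler: 17^{12} ≡ 1 mod 21 since gcd(17, 21) = 1. 31 = 2×12 + 7. So 17^{31} ≡ 17^{7} ≡ 17 mod 21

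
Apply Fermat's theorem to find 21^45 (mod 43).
By Fermat: 21^{42} ≡ 1 (mod 43). So 21^{45} = 21^{42} · 21^{3} ≡ 21^{3} ≡ 16 (mod 43)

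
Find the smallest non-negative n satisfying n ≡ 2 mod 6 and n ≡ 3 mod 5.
M = 6 × 5 = 30. M₁ = 5, y₁ ≡ 5 mod 6. M₂ = 6, y₂ ≡ 1 mod 5. n = 2×5×5 + 3×6×1 ≡ 8 mod 30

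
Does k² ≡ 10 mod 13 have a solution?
By Euler's criterion: 10^{6} ≡ 1 mod 13. Since this equals 1, 10 is a QR.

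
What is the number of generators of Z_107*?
A prime p has φ(p-1) primitive roots; here φ(106) = 52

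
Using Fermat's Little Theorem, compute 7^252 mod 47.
By Fermat: 7^{46} ≡ 1 mod 47. 252 ≡ 22 mod 46. So 7^{252} ≡ 7^{22} ≡ 27 mod 47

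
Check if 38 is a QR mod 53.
By Euler's criterion: 38^{26} ≡ 1 (mod 53). Since this equals 1, 38 is a QR.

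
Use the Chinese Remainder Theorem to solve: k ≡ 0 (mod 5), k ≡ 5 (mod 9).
M = 5 × 9 = 45. M₁ = 9, y₁ ≡ 4 (mod 5). M₂ = 5, y₂ ≡ 2 (mod 9). k = 0×9×4 + 5×5×2 ≡ 5 (mod 45)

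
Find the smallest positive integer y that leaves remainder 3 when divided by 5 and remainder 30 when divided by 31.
M = 5 × 31 = 155. M₁ = 31, y₁ ≡ 1 mod 5. M₂ = 5, y₂ ≡ 25 mod 31. y = 3×31×1 + 30×5×25 ≡ 123 mod 155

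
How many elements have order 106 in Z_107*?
A prime p has φ(p-1) primitive roots; here φ(106) = 52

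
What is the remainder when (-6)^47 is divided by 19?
Using Fermat: (-6)^{18} ≡ 1 mod 19. 47 ≡ 11 mod 18. So (-6)^{47} ≡ (-6)^{11} ≡ 2 mod 19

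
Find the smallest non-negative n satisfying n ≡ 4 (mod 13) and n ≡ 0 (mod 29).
M = 13 × 29 = 377. M₁ = 29, y₁ ≡ 9 (mod 13). M₂ = 13, y₂ ≡ 9 (mod 29). n = 4×29×9 + 0×13×9 ≡ 290 (mod 377)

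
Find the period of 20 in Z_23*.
Powers of 20 mod 23: 20^1≡20, 20^2≡9, 20^3≡19, 20^4≡12, 20^5≡10, 20^6≡16, 20^7≡21, 20^8≡6, 20^9≡5, 20^10≡8, 20^11≡22, 20^12≡3, 20^13≡14, 20^14≡4, 20^15≡11, 20^16≡13, 20^17≡7, 20^18≡2, 20^19≡17, 20^20≡18, 20^21≡15, 20^22≡1. So the order of 20 is 22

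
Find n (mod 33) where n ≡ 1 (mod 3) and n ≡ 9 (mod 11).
M = 3 × 11 = 33. M₁ = 11, y₁ ≡ 2 (mod 3). M₂ = 3, y₂ ≡ 4 (mod 11). n = 1×11×2 + 9×3×4 ≡ 31 (mod 33)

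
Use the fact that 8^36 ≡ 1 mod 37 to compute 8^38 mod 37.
By Fermat: 8^{36} ≡ 1 mod 37. So 8^{38} = 8^{36} · 8^{2} ≡ 8^{2} ≡ 27 mod 37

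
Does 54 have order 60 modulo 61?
ord_61(54) divides 60. For each prime q|60: 54^{30}≡60, 54^{20}≡47, 54^{12}≡34, none ≡ 1. So 54 has order 60 and is a primitive root mod 61.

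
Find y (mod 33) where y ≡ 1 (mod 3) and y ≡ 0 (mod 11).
M = 3 × 11 = 33. M₁ = 11, y₁ ≡ 2 (mod 3). M₂ = 3, y₂ ≡ 4 (mod 11). y = 1×11×2 + 0×3×4 ≡ 22 (mod 33)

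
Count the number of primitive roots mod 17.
A prime p has φ(p-1) primitive roots; here φ(16) = 8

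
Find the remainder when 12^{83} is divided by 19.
By Fermat: 12^{18} ≡ 1 mod 19. 83 = 4×18 + 11. So 12^{83} ≡ 12^{11} ≡ 8 mod 19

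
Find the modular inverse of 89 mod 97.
Since 97 is prime, by Fermat 89^(-1) ≡ 89^{95} ≡ 12 mod 97. Verify: 89 × 12 = 1068 ≡ 1 mod 97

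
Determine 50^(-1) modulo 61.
Since 61 is prime, by Fermat 50^(-1) ≡ 50^{59} ≡ 11 (mod 61). Verify: 50 × 11 = 550 ≡ 1 (mod 61)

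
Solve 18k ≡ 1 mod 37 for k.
Since 37 is prime, by Fermat 18^(-1) ≡ 18^{35} ≡ 35 mod 37. Verify: 18 × 35 = 630 ≡ 1 mod 37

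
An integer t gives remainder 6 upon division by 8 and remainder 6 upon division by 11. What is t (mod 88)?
M = 8 × 11 = 88. M₁ = 11, y₁ ≡ 3 (mod 8). M₂ = 8, y₂ ≡ 7 (mod 11). t = 6×11×3 + 6×8×7 ≡ 6 (mod 88)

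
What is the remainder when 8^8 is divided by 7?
Using Fermat: 8^{6} ≡ 1 (mod 7). 8 ≡ 2 (mod 6). So 8^{8} ≡ 8^{2} ≡ 1 (mod 7)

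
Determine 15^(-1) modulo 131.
Since 131 is prime, by Fermat 15^(-1) ≡ 15^{129} ≡ 35 (mod 131). Verify: 15 × 35 = 525 ≡ 1 (mod 131)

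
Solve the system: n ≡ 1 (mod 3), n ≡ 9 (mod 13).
M = 3 × 13 = 39. M₁ = 13, y₁ ≡ 1 (mod 3). M₂ = 3, y₂ ≡ 9 (mod 13). n = 1×13×1 + 9×3×9 ≡ 22 (mod 39)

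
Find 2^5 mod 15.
By repeated squaring mod 15: 2^{1}≡2, 2^{2}≡4, 2^{4}≡1. Then 2^{5} = 2^{4+1} ≡ 1 × 2 ≡ 2 mod 15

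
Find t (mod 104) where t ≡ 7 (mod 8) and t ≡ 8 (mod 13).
M = 8 × 13 = 104. M₁ = 13, y₁ ≡ 5 (mod 8). M₂ = 8, y₂ ≡ 5 (mod 13). t = 7×13×5 + 8×8×5 ≡ 47 (mod 104)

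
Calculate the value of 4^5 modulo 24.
By repeated squaring (mod 24): 4^{1}≡4, 4^{2}≡16, 4^{4}≡16. Then 4^{5} = 4^{4+1} ≡ 16 × 4 ≡ 16 (mod 24)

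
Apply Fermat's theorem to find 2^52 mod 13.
By Fermat: 2^{12} ≡ 1 mod 13. 52 = 4×12 + 4. So 2^{52} ≡ 2^{4} ≡ 3 mod 13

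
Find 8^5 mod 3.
Using Fermat: 8^{2} ≡ 1 mod 3. 5 ≡ 1 mod 2. So 8^{5} ≡ 8^{1} ≡ 2 mod 3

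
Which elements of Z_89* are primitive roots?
There are φ(88) = 40 primitive roots mod 89: {3, 6, 7, 13, 14, 15, 19, 23, 24, 26, 27, 28, 29, 30, 31, 33, 35, 38, 41, 43, 46, 48, 51, 54, 56, 58, 59, 60, 61, 62, 63, 65, 66, 70, 74, 75, 76, 82, 83, 86}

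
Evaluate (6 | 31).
(6/31) = 6^{15} mod 31 = -1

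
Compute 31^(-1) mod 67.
Since 67 is prime, by Fermat 31^(-1) ≡ 31^{65} ≡ 13 mod 67. Verify: 31 × 13 = 403 ≡ 1 mod 67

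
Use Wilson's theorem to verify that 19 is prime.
(18)! mod 19 = 18. Since this equals -1 (mod 19), Wilson confirms 19 is prime.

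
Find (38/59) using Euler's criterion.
(38/59) = 38^{29} mod 59 = -1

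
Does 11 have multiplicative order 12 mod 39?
Powers of 11 mod 39: 11^1≡11, 11^2≡4, 11^3≡5, 11^4≡16, 11^5≡20, 11^6≡25, 11^7≡2, 11^8≡22, 11^9≡8, 11^10≡10, 11^11≡32, 11^12≡1. First k with 11^k≡1 is k=12. Yes, ord_39(11) = 12.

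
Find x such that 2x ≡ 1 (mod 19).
Since 19 is prime, by Fermat 2^(-1) ≡ 2^{17} ≡ 10 (mod 19). Verify: 2 × 10 = 20 ≡ 1 (mod 19)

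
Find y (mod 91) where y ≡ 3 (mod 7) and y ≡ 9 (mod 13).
M = 7 × 13 = 91. M₁ = 13, y₁ ≡ 6 (mod 7). M₂ = 7, y₂ ≡ 2 (mod 13). y = 3×13×6 + 9×7×2 ≡ 87 (mod 91)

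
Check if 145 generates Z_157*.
145^{6} ≡ 1 mod 157 and 6 < 156, so ord_157(145) = 6 ≠ 156 and 145 is not a primitive root.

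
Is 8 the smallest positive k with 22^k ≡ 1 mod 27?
Powers of 22 mod 27: 22^1≡22, 22^2≡25, 22^3≡10, 22^4≡4, 22^5≡7, 22^6≡19, 22^7≡13, 22^8≡16, 22^9≡1. 22^8≡16≢1, so ord ≠ 8. No, the actual order is 9.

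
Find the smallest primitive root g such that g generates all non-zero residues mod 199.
g = 3. Powers: [3, 9, 27, 81, 44, 132, 197, 193, 181, ...] generates all 198 non-zero residues.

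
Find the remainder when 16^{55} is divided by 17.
By Fermat: 16^{16} ≡ 1 (mod 17). 55 = 3×16 + 7. So 16^{55} ≡ 16^{7} ≡ 16 (mod 17)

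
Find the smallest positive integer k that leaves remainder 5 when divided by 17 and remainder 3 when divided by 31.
M = 17 × 31 = 527. M₁ = 31, y₁ ≡ 11 (mod 17). M₂ = 17, y₂ ≡ 11 (mod 31). k = 5×31×11 + 3×17×11 ≡ 158 (mod 527)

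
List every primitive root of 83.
There are φ(82) = 40 primitive roots mod 83: {2, 5, 6, 8, 13, 14, 15, 18, 19, 20, 22, 24, 32, 34, 35, 39, 42, 43, 45, 46, 47, 50, 52, 53, 54, 55, 56, 57, 58, 60, 62, 66, 67, 71, 72, 73, 74, 76, 79, 80}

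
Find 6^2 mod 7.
6^{2} = 36 ≡ 1 mod 7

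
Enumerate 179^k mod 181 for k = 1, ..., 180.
179^1, 179^2, ..., 179^{180} mod 181: [179, 4, 173, 16, 149, 64, 53, 75, 31, 119, 124, 114, 134, 94, 174, 14, 153, 56, 69, 43, 95, 172, 18, 145, 72, 37, 107, 148, 66, 49, 83, 15, 151, 60, 61, 59, 63, 55, 71, 39, 103, 156, 50, 81, 19, 143, 76, 29, 123, 116, 130, 102, 158, 46, 89, 3, 175, 12, 157, 48, 85, 11, 159, 44, 93, 176, 10, 161, 40, 101, 160, 42, 97, 168, 26, 129, 104, 154, 54, 73, 35, 111, 140, 82, 17, 147, 68, 45, 91, 180, 2, 177, 8, 165, 32, 117, 128, 106, 150, 62, 57, 67, 47, 87, 7, 167, 28, 125, 112, 138, 86, 9, 163, 36, 109, 144, 74, 33, 115, 132, 98, 166, 30, 121, 120, 122, 118, 126, 110, 142, 78, 25, 131, 100, 162, 38, 105, 152, 58, 65, 51, 79, 23, 135, 92, 178, 6, 169, 24, 133, 96, 170, 22, 137, 88, 5, 171, 20, 141, 80, 21, 139, 84, 13, 155, 52, 77, 27, 127, 108, 146, 70, 41, 99, 164, 34, 113, 136, 90, 1]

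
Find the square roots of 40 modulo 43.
The square roots of 40 mod 43 are 13 and 30. Verify: 13² = 169 ≡ 40 mod 43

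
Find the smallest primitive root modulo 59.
g = 2. For each prime q|58: 2^{29}≡58, 2^{2}≡4, none ≡ 1, so ord_59(2) = 58 and 2 is a primitive root.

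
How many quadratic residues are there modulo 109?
Exactly half the non-zero residues mod a prime are QRs: (109-1)/2 = 54.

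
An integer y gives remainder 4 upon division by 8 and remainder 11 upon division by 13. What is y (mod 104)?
M = 8 × 13 = 104. M₁ = 13, y₁ ≡ 5 (mod 8). M₂ = 8, y₂ ≡ 5 (mod 13). y = 4×13×5 + 11×8×5 ≡ 76 (mod 104)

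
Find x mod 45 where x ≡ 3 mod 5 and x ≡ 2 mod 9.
M = 5 × 9 = 45. M₁ = 9, y₁ ≡ 4 mod 5. M₂ = 5, y₂ ≡ 2 mod 9. x = 3×9×4 + 2×5×2 ≡ 38 mod 45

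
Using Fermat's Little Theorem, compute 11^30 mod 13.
By Fermat: 11^{12} ≡ 1 (mod 13). 30 = 2×12 + 6. So 11^{30} ≡ 11^{6} ≡ 12 (mod 13)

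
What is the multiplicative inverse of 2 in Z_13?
Since 13 is prime, by Fermat 2^(-1) ≡ 2^{11} ≡ 7 (mod 13). Verify: 2 × 7 = 14 ≡ 1 (mod 13)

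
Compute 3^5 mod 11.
By repeated squaring mod 11: 3^{1}≡3, 3^{2}≡9, 3^{4}≡4. Then 3^{5} = 3^{4+1} ≡ 4 × 3 ≡ 1 mod 11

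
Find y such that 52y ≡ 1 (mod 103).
Since 103 is prime, by Fermat 52^(-1) ≡ 52^{101} ≡ 2 (mod 103). Verify: 52 × 2 = 104 ≡ 1 (mod 103)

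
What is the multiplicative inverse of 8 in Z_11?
Since 11 is prime, by Fermat 8^(-1) ≡ 8^{9} ≡ 7 mod 11. Verify: 8 × 7 = 56 ≡ 1 mod 11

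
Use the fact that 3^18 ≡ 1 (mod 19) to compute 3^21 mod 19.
By Fermat: 3^{18} ≡ 1 (mod 19). So 3^{21} = 3^{18} · 3^{3} ≡ 3^{3} ≡ 8 (mod 19)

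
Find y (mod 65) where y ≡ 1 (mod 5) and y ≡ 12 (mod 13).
M = 5 × 13 = 65. M₁ = 13, y₁ ≡ 2 (mod 5). M₂ = 5, y₂ ≡ 8 (mod 13). y = 1×13×2 + 12×5×8 ≡ 51 (mod 65)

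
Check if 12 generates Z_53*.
ord_53(12) divides 52. For each prime q|52: 12^{26}≡52, 12^{4}≡13, none ≡ 1. So 12 has order 52 and is a primitive root mod 53.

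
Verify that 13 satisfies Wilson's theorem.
(12)! mod 13 = 12. Since this equals -1 (mod 13), Wilson confirms 13 is prime.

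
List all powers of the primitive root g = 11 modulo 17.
11^1, 11^2, ..., 11^{16} mod 17: [11, 2, 5, 4, 10, 8, 3, 16, 6, 15, 12, 13, 7, 9, 14, 1]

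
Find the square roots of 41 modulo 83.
The square roots of 41 mod 83 are 37 and 46. Verify: 37² = 1369 ≡ 41 mod 83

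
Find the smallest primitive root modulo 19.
g = 2. For each prime q|18: 2^{9}≡18, 2^{6}≡7, none ≡ 1, so ord_19(2) = 18 and 2 is a primitive root.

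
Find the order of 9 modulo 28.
Powers of 9 mod 28: 9^1≡9, 9^2≡25, 9^3≡1. So the order of 9 is 3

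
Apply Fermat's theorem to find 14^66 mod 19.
By Fermat: 14^{18} ≡ 1 mod 19. 66 = 3×18 + 12. So 14^{66} ≡ 14^{12} ≡ 11 mod 19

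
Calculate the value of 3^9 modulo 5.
Using Fermat: 3^{4} ≡ 1 mod 5. 9 ≡ 1 mod 4. So 3^{9} ≡ 3^{1} ≡ 3 mod 5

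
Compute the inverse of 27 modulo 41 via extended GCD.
Extended GCD: 27(-3) + 41(2) = 1. So 27^(-1) ≡ -3 ≡ 38 (mod 41). Verify: 27 × 38 = 1026 ≡ 1 (mod 41)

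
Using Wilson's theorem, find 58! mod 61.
(60)! = (58)! × (59) × (60) ≡ -1 mod 61. So (58)! ≡ -1 × [(60)(59)]^(-1) ≡ 30 mod 61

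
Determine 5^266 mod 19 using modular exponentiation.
Using Fermat: 5^{18} ≡ 1 mod 19. 266 ≡ 14 mod 18. So 5^{266} ≡ 5^{14} ≡ 9 mod 19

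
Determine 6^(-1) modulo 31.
Since 31 is prime, by Fermat 6^(-1) ≡ 6^{29} ≡ 26 (mod 31). Verify: 6 × 26 = 156 ≡ 1 (mod 31)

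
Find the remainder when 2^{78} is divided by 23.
By Fermat: 2^{22} ≡ 1 mod 23. 78 = 3×22 + 12. So 2^{78} ≡ 2^{12} ≡ 2 mod 23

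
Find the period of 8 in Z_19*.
Powers of 8 mod 19: 8^1≡8, 8^2≡7, 8^3≡18, 8^4≡11, 8^5≡12, 8^6≡1. Order = 6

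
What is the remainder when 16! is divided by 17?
By Wilson's theorem, (16)! ≡ -1 ≡ 16 mod 17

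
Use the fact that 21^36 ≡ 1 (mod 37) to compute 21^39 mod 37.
By Fermat: 21^{36} ≡ 1 (mod 37). So 21^{39} = 21^{36} · 21^{3} ≡ 21^{3} ≡ 11 (mod 37)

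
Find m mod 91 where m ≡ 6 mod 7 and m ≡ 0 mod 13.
M = 7 × 13 = 91. M₁ = 13, y₁ ≡ 6 mod 7. M₂ = 7, y₂ ≡ 2 mod 13. m = 6×13×6 + 0×7×2 ≡ 13 mod 91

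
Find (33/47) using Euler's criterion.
(33/47) = 33^{23} mod 47 = -1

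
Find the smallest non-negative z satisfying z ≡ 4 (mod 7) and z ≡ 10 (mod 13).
M = 7 × 13 = 91. M₁ = 13, y₁ ≡ 6 (mod 7). M₂ = 7, y₂ ≡ 2 (mod 13). z = 4×13×6 + 10×7×2 ≡ 88 (mod 91)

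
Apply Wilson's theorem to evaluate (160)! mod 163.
(162)! = (160)! × (161) × (162) ≡ -1 (mod 163). So (160)! ≡ -1 × [(162)(161)]^(-1) ≡ 81 (mod 163)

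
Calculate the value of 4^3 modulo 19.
4^{3} = 64 ≡ 7 mod 19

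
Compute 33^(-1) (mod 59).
Since 59 is prime, by Fermat 33^(-1) ≡ 33^{57} ≡ 34 (mod 59). Verify: 33 × 34 = 1122 ≡ 1 (mod 59)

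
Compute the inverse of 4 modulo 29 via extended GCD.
Extended GCD: 4(-7) + 29(1) = 1. So 4^(-1) ≡ -7 ≡ 22 mod 29. Verify: 4 × 22 = 88 ≡ 1 mod 29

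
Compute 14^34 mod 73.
By repeated squaring mod 73: 14^{1}≡14, 14^{2}≡50, 14^{4}≡18, 14^{8}≡32, 14^{16}≡2, 14^{32}≡4. Then 14^{34} = 14^{32+2} ≡ 4 × 50 ≡ 54 mod 73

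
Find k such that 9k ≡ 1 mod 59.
Since 59 is prime, by Fermat 9^(-1) ≡ 9^{57} ≡ 46 mod 59. Verify: 9 × 46 = 414 ≡ 1 mod 59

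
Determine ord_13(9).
Powers of 9 mod 13: 9^1≡9, 9^2≡3, 9^3≡1. ord_13(9) = 3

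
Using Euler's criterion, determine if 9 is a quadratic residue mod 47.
By Euler's criterion: 9^{23} ≡ 1 mod 47. Since this equals 1, 9 is a QR.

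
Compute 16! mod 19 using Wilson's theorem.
(18)! = (16)! × (17) × (18) ≡ -1 mod 19. So (16)! ≡ -1 × [(18)(17)]^(-1) ≡ 9 mod 19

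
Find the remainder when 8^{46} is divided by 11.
By Fermat: 8^{10} ≡ 1 mod 11. 46 = 4×10 + 6. So 8^{46} ≡ 8^{6} ≡ 3 mod 11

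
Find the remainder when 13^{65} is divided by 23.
By Fermat: 13^{22} ≡ 1 mod 23. 65 = 2×22 + 21. So 13^{65} ≡ 13^{21} ≡ 16 mod 23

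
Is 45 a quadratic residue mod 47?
By Euler's criterion: 45^{23} ≡ 46 (mod 47). Since this equals -1 (≡ 46), 45 is not a QR.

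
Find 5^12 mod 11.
Using Fermat: 5^{10} ≡ 1 mod 11. 12 ≡ 2 mod 10. So 5^{12} ≡ 5^{2} ≡ 3 mod 11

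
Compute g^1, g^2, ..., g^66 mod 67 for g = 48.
48^1, 48^2, ..., 48^{66} mod 67: [48, 26, 42, 6, 20, 22, 51, 36, 53, 65, 38, 15, 50, 55, 27, 23, 32, 62, 28, 4, 58, 37, 34, 24, 13, 21, 3, 10, 11, 59, 18, 60, 66, 19, 41, 25, 61, 47, 45, 16, 31, 14, 2, 29, 52, 17, 12, 40, 44, 35, 5, 39, 63, 9, 30, 33, 43, 54, 46, 64, 57, 56, 8, 49, 7, 1]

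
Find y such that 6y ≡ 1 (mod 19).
Since 19 is prime, by Fermat 6^(-1) ≡ 6^{17} ≡ 16 (mod 19). Verify: 6 × 16 = 96 ≡ 1 (mod 19)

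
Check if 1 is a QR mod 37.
By Euler's criterion: 1^{18} ≡ 1 mod 37. Since this equals 1, 1 is a QR.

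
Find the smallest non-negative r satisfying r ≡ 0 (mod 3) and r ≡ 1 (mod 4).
M = 3 × 4 = 12. M₁ = 4, y₁ ≡ 1 (mod 3). M₂ = 3, y₂ ≡ 3 (mod 4). r = 0×4×1 + 1×3×3 ≡ 9 (mod 12)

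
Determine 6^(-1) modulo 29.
Since 29 is prime, by Fermat 6^(-1) ≡ 6^{27} ≡ 5 mod 29. Verify: 6 × 5 = 30 ≡ 1 mod 29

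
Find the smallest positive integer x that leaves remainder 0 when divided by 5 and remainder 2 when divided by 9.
M = 5 × 9 = 45. M₁ = 9, y₁ ≡ 4 mod 5. M₂ = 5, y₂ ≡ 2 mod 9. x = 0×9×4 + 2×5×2 ≡ 20 mod 45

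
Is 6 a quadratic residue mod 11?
By Euler's criterion: 6^{5} ≡ 10 (mod 11). Since this equals -1 (≡ 10), 6 is not a QR.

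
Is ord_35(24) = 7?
Powers of 24 mod 35: 24^1≡24, 24^2≡16, 24^3≡34, 24^4≡11, 24^5≡19, 24^6≡1. Already 24^6≡1, so the order is 6 < 7. No, the actual order is 6.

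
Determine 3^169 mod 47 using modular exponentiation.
Using Fermat: 3^{46} ≡ 1 mod 47. 169 ≡ 31 mod 46. So 3^{169} ≡ 3^{31} ≡ 28 mod 47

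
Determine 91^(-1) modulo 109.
Since 109 is prime, by Fermat 91^(-1) ≡ 91^{107} ≡ 6 (mod 109). Verify: 91 × 6 = 546 ≡ 1 (mod 109)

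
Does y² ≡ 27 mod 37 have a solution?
By Euler's criterion: 27^{18} ≡ 1 mod 37. Since this equals 1, 27 is a QR.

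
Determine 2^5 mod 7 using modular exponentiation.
By repeated squaring (mod 7): 2^{1}≡2, 2^{2}≡4, 2^{4}≡2. Then 2^{5} = 2^{4+1} ≡ 2 × 2 ≡ 4 (mod 7)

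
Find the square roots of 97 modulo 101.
The square roots of 97 mod 101 are 81 and 20. Verify: 81² = 6561 ≡ 97 (mod 101)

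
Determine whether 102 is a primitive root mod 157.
ord_157(102) divides 156. For each prime q|156: 102^{78}≡156, 102^{52}≡144, 102^{12}≡99, none ≡ 1. So 102 has order 156 and is a primitive root mod 157.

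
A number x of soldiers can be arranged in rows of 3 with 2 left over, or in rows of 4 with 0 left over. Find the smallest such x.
M = 3 × 4 = 12. M₁ = 4, y₁ ≡ 1 (mod 3). M₂ = 3, y₂ ≡ 3 (mod 4). x = 2×4×1 + 0×3×3 ≡ 8 (mod 12)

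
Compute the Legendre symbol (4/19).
(4/19) = 4^{9} mod 19 = 1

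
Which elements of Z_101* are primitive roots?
There are φ(100) = 40 primitive roots mod 101: {2, 3, 7, 8, 11, 12, 15, 18, 26, 27, 28, 29, 34, 35, 38, 40, 42, 46, 48, 50, 51, 53, 55, 59, 61, 63, 66, 67, 72, 73, 74, 75, 83, 86, 89, 90, 93, 94, 98, 99}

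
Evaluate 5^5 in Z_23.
By repeated squaring mod 23: 5^{1}≡5, 5^{2}≡2, 5^{4}≡4. Then 5^{5} = 5^{4+1} ≡ 4 × 5 ≡ 20 mod 23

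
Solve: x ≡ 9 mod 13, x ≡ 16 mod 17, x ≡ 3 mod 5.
M = 13 × 17 × 5 = 1105. M₁ = 85, y₁ ≡ 2 mod 13. M₂ = 65, y₂ ≡ 11 mod 17. M₃ = 221, y₃ ≡ 1 mod 5. x = 9×85×2 + 16×65×11 + 3×221×1 ≡ 373 mod 1105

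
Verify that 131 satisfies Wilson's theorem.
(130)! mod 131 = 130. Since this equals -1 mod 131, Wilson confirms 131 is prime.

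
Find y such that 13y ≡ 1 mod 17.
Since 17 is prime, by Fermat 13^(-1) ≡ 13^{15} ≡ 4 mod 17. Verify: 13 × 4 = 52 ≡ 1 mod 17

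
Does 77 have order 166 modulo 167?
77^{83} ≡ 1 (mod 167) and 83 < 166, so ord_167(77) = 83 ≠ 166 and 77 is not a primitive root.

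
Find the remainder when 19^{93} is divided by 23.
By Fermat: 19^{22} ≡ 1 (mod 23). 93 = 4×22 + 5. So 19^{93} ≡ 19^{5} ≡ 11 (mod 23)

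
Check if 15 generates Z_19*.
ord_19(15) divides 18. For each prime q|18: 15^{9}≡18, 15^{6}≡11, none ≡ 1. So 15 has order 18 and is a primitive root mod 19.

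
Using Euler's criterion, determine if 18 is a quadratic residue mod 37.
By Euler's criterion: 18^{18} ≡ 36 mod 37. Since this equals -1 (≡ 36), 18 is not a QR.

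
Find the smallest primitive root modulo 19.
g = 2. Powers: [2, 4, 8, 16, 13, 7, 14, 9, ...] generates all 18 non-zero residues.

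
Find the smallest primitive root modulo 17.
g = 3. For each prime q|16: 3^{8}≡16, none ≡ 1, so ord_17(3) = 16 and 3 is a primitive root.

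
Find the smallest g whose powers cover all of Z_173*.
g = 2. Powers: [2, 4, 8, 16, 32, 64, 128, 83, ...] generates all 172 non-zero residues.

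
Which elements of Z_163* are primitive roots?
There are φ(162) = 54 primitive roots mod 163: {2, 3, 7, 11, 12, 18, 19, 20, 29, 32, 42, 44, 45, 50, 52, 63, 66, 67, 68, 70, 72, 73, 75, 76, 79, 80, 82, 89, 92, 94, 101, 103, 106, 107, 108, 109, 112, 114, 116, 117, 120, 122, 124, 128, 129, 130, 137, 139, 147, 148, 149, 153, 154, 159}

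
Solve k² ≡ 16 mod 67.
The square roots of 16 mod 67 are 4 and 63. Verify: 4² = 16 ≡ 16 mod 67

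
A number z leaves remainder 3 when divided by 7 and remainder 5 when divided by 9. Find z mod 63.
M = 7 × 9 = 63. M₁ = 9, y₁ ≡ 4 mod 7. M₂ = 7, y₂ ≡ 4 mod 9. z = 3×9×4 + 5×7×4 ≡ 59 mod 63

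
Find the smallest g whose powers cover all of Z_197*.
g = 2. Powers: [2, 4, 8, 16, 32, 64, 128, 59, 118, 39, ...] generates all 196 non-zero residues.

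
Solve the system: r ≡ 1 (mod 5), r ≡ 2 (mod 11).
M = 5 × 11 = 55. M₁ = 11, y₁ ≡ 1 (mod 5). M₂ = 5, y₂ ≡ 9 (mod 11). r = 1×11×1 + 2×5×9 ≡ 46 (mod 55)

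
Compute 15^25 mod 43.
By repeated squaring mod 43: 15^{1}≡15, 15^{2}≡10, 15^{4}≡14, 15^{8}≡24, 15^{16}≡17. Then 15^{25} = 15^{16+8+1} ≡ 17 × 24 × 15 ≡ 14 mod 43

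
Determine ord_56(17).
Powers of 17 mod 56: 17^1≡17, 17^2≡9, 17^3≡41, 17^4≡25, 17^5≡33, 17^6≡1. Order = 6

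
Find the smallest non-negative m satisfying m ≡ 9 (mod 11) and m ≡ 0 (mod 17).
M = 11 × 17 = 187. M₁ = 17, y₁ ≡ 2 (mod 11). M₂ = 11, y₂ ≡ 14 (mod 17). m = 9×17×2 + 0×11×14 ≡ 119 (mod 187)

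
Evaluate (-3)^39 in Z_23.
Using Fermat: (-3)^{22} ≡ 1 mod 23. 39 ≡ 17 mod 22. So (-3)^{39} ≡ (-3)^{17} ≡ 7 mod 23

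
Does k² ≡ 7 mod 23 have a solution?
By Euler's criterion: 7^{11} ≡ 22 mod 23. Since this equals -1 (≡ 22), 7 is not a QR.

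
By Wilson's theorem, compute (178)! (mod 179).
By Wilson's theorem, (178)! ≡ -1 ≡ 178 (mod 179)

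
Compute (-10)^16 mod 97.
By repeated squaring (mod 97): (-10)^{1}≡87, (-10)^{2}≡3, (-10)^{4}≡9, (-10)^{8}≡81, (-10)^{16}≡62. So (-10)^{16} ≡ 62 (mod 97)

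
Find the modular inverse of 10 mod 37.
Since 37 is prime, by Fermat 10^(-1) ≡ 10^{35} ≡ 26 mod 37. Verify: 10 × 26 = 260 ≡ 1 mod 37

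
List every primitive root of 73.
There are φ(72) = 24 primitive roots mod 73: {5, 11, 13, 14, 15, 20, 26, 28, 29, 31, 33, 34, 39, 40, 42, 44, 45, 47, 53, 58, 59, 60, 62, 68}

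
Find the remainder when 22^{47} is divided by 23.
By Fermat: 22^{22} ≡ 1 (mod 23). 47 = 2×22 + 3. So 22^{47} ≡ 22^{3} ≡ 22 (mod 23)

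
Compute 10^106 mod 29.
Using Fermat: 10^{28} ≡ 1 (mod 29). 106 ≡ 22 (mod 28). So 10^{106} ≡ 10^{22} ≡ 4 (mod 29)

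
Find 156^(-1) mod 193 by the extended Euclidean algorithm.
Extended GCD: 156(73) + 193(-59) = 1. So 156^(-1) ≡ 73 mod 193. Verify: 156 × 73 = 11388 ≡ 1 mod 193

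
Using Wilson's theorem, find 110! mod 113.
(112)! = (110)! × (111) × (112) ≡ -1 mod 113. So (110)! ≡ -1 × [(112)(111)]^(-1) ≡ 56 mod 113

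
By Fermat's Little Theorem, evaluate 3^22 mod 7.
By Fermat: 3^{6} ≡ 1 (mod 7). 22 = 3×6 + 4. So 3^{22} ≡ 3^{4} ≡ 4 (mod 7)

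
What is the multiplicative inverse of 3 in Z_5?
Since 5 is prime, by Fermat 3^(-1) ≡ 3^{3} ≡ 2 (mod 5). Verify: 3 × 2 = 6 ≡ 1 (mod 5)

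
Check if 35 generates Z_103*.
ord_103(35) divides 102. For each prime q|102: 35^{51}≡102, 35^{34}≡46, 35^{6}≡8, none ≡ 1. So 35 has order 102 and is a primitive root mod 103.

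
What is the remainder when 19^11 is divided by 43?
By repeated squaring (mod 43): 19^{1}≡19, 19^{2}≡17, 19^{4}≡31, 19^{8}≡15. Then 19^{11} = 19^{8+2+1} ≡ 15 × 17 × 19 ≡ 29 (mod 43)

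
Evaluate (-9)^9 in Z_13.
By repeated squaring (mod 13): (-9)^{1}≡4, (-9)^{2}≡3, (-9)^{4}≡9, (-9)^{8}≡3. Then (-9)^{9} = (-9)^{8+1} ≡ 3 × 4 ≡ 12 (mod 13)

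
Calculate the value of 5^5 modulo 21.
By repeated squaring (mod 21): 5^{1}≡5, 5^{2}≡4, 5^{4}≡16. Then 5^{5} = 5^{4+1} ≡ 16 × 5 ≡ 17 (mod 21)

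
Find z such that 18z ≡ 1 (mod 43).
Since 43 is prime, by Fermat 18^(-1) ≡ 18^{41} ≡ 12 (mod 43). Verify: 18 × 12 = 216 ≡ 1 (mod 43)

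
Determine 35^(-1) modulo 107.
Since 107 is prime, by Fermat 35^(-1) ≡ 35^{105} ≡ 52 mod 107. Verify: 35 × 52 = 1820 ≡ 1 mod 107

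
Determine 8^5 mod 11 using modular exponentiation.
By repeated squaring mod 11: 8^{1}≡8, 8^{2}≡9, 8^{4}≡4. Then 8^{5} = 8^{4+1} ≡ 4 × 8 ≡ 10 mod 11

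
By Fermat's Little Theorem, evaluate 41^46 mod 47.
By Fermat's Little Theorem, 41^{46} ≡ 1 mod 47 since 47 is prime and gcd(41, 47) = 1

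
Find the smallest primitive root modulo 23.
g = 5. For each prime q|22: 5^{11}≡22, 5^{2}≡2, none ≡ 1, so ord_23(5) = 22 and 5 is a primitive root.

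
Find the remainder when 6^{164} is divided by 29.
By Fermat: 6^{28} ≡ 1 (mod 29). 164 = 5×28 + 24. So 6^{164} ≡ 6^{24} ≡ 16 (mod 29)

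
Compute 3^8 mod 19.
By repeated squaring (mod 19): 3^{1}≡3, 3^{2}≡9, 3^{4}≡5, 3^{8}≡6. So 3^{8} ≡ 6 (mod 19)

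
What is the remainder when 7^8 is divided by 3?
Using Fermat: 7^{2} ≡ 1 (mod 3). 8 ≡ 0 (mod 2). So 7^{8} ≡ 7^{0} ≡ 1 (mod 3)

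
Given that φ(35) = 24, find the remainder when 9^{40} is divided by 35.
By Euler: 9^{24} ≡ 1 mod 35 since gcd(9, 35) = 1. 40 = 1×24 + 16. So 9^{40} ≡ 9^{16} ≡ 16 mod 35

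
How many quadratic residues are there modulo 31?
For prime 31, there are (p-1)/2 = (31-1)/2 = 15 quadratic residues (excluding 0).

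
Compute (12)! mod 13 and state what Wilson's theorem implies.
(12)! mod 13 = 12. Since this equals -1 (mod 13), Wilson confirms 13 is prime.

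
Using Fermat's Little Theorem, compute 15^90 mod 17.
By Fermat: 15^{16} ≡ 1 (mod 17). 90 = 5×16 + 10. So 15^{90} ≡ 15^{10} ≡ 4 (mod 17)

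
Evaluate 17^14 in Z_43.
By repeated squaring (mod 43): 17^{1}≡17, 17^{2}≡31, 17^{4}≡15, 17^{8}≡10. Then 17^{14} = 17^{8+4+2} ≡ 10 × 15 × 31 ≡ 6 (mod 43)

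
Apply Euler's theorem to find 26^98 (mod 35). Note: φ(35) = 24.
By Euler: 26^{24} ≡ 1 (mod 35) since gcd(26, 35) = 1. 98 = 4×24 + 2. So 26^{98} ≡ 26^{2} ≡ 11 (mod 35)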